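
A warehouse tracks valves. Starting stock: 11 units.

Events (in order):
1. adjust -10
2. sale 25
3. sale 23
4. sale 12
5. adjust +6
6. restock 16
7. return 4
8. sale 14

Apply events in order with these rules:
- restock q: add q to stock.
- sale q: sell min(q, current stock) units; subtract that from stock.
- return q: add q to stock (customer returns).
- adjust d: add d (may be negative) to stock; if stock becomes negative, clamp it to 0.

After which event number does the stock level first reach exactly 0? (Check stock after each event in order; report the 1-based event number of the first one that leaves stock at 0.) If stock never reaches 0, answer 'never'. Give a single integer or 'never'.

Processing events:
Start: stock = 11
  Event 1 (adjust -10): 11 + -10 = 1
  Event 2 (sale 25): sell min(25,1)=1. stock: 1 - 1 = 0. total_sold = 1
  Event 3 (sale 23): sell min(23,0)=0. stock: 0 - 0 = 0. total_sold = 1
  Event 4 (sale 12): sell min(12,0)=0. stock: 0 - 0 = 0. total_sold = 1
  Event 5 (adjust +6): 0 + 6 = 6
  Event 6 (restock 16): 6 + 16 = 22
  Event 7 (return 4): 22 + 4 = 26
  Event 8 (sale 14): sell min(14,26)=14. stock: 26 - 14 = 12. total_sold = 15
Final: stock = 12, total_sold = 15

First zero at event 2.

Answer: 2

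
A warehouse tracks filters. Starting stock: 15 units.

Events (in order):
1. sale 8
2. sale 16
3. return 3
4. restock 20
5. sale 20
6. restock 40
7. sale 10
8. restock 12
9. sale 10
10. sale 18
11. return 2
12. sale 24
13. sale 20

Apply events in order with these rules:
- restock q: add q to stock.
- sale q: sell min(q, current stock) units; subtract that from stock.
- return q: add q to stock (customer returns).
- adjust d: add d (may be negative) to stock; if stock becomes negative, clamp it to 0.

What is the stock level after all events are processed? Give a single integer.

Processing events:
Start: stock = 15
  Event 1 (sale 8): sell min(8,15)=8. stock: 15 - 8 = 7. total_sold = 8
  Event 2 (sale 16): sell min(16,7)=7. stock: 7 - 7 = 0. total_sold = 15
  Event 3 (return 3): 0 + 3 = 3
  Event 4 (restock 20): 3 + 20 = 23
  Event 5 (sale 20): sell min(20,23)=20. stock: 23 - 20 = 3. total_sold = 35
  Event 6 (restock 40): 3 + 40 = 43
  Event 7 (sale 10): sell min(10,43)=10. stock: 43 - 10 = 33. total_sold = 45
  Event 8 (restock 12): 33 + 12 = 45
  Event 9 (sale 10): sell min(10,45)=10. stock: 45 - 10 = 35. total_sold = 55
  Event 10 (sale 18): sell min(18,35)=18. stock: 35 - 18 = 17. total_sold = 73
  Event 11 (return 2): 17 + 2 = 19
  Event 12 (sale 24): sell min(24,19)=19. stock: 19 - 19 = 0. total_sold = 92
  Event 13 (sale 20): sell min(20,0)=0. stock: 0 - 0 = 0. total_sold = 92
Final: stock = 0, total_sold = 92

Answer: 0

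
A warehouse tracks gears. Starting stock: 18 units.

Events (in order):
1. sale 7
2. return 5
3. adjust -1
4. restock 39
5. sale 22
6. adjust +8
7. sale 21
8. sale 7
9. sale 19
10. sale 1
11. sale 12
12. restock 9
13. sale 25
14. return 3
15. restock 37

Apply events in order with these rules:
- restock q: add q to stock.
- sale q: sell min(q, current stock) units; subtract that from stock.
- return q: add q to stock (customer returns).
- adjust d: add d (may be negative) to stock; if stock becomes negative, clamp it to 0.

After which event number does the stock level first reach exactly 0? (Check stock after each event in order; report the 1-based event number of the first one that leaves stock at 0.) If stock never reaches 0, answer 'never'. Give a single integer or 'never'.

Processing events:
Start: stock = 18
  Event 1 (sale 7): sell min(7,18)=7. stock: 18 - 7 = 11. total_sold = 7
  Event 2 (return 5): 11 + 5 = 16
  Event 3 (adjust -1): 16 + -1 = 15
  Event 4 (restock 39): 15 + 39 = 54
  Event 5 (sale 22): sell min(22,54)=22. stock: 54 - 22 = 32. total_sold = 29
  Event 6 (adjust +8): 32 + 8 = 40
  Event 7 (sale 21): sell min(21,40)=21. stock: 40 - 21 = 19. total_sold = 50
  Event 8 (sale 7): sell min(7,19)=7. stock: 19 - 7 = 12. total_sold = 57
  Event 9 (sale 19): sell min(19,12)=12. stock: 12 - 12 = 0. total_sold = 69
  Event 10 (sale 1): sell min(1,0)=0. stock: 0 - 0 = 0. total_sold = 69
  Event 11 (sale 12): sell min(12,0)=0. stock: 0 - 0 = 0. total_sold = 69
  Event 12 (restock 9): 0 + 9 = 9
  Event 13 (sale 25): sell min(25,9)=9. stock: 9 - 9 = 0. total_sold = 78
  Event 14 (return 3): 0 + 3 = 3
  Event 15 (restock 37): 3 + 37 = 40
Final: stock = 40, total_sold = 78

First zero at event 9.

Answer: 9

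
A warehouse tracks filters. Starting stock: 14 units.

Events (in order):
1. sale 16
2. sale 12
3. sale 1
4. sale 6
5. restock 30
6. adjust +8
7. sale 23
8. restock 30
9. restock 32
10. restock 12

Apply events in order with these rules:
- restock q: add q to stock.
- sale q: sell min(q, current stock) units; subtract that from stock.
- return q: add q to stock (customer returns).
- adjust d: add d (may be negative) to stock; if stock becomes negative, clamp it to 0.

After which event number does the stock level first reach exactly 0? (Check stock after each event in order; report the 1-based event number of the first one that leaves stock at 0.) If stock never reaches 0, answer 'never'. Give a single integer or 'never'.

Processing events:
Start: stock = 14
  Event 1 (sale 16): sell min(16,14)=14. stock: 14 - 14 = 0. total_sold = 14
  Event 2 (sale 12): sell min(12,0)=0. stock: 0 - 0 = 0. total_sold = 14
  Event 3 (sale 1): sell min(1,0)=0. stock: 0 - 0 = 0. total_sold = 14
  Event 4 (sale 6): sell min(6,0)=0. stock: 0 - 0 = 0. total_sold = 14
  Event 5 (restock 30): 0 + 30 = 30
  Event 6 (adjust +8): 30 + 8 = 38
  Event 7 (sale 23): sell min(23,38)=23. stock: 38 - 23 = 15. total_sold = 37
  Event 8 (restock 30): 15 + 30 = 45
  Event 9 (restock 32): 45 + 32 = 77
  Event 10 (restock 12): 77 + 12 = 89
Final: stock = 89, total_sold = 37

First zero at event 1.

Answer: 1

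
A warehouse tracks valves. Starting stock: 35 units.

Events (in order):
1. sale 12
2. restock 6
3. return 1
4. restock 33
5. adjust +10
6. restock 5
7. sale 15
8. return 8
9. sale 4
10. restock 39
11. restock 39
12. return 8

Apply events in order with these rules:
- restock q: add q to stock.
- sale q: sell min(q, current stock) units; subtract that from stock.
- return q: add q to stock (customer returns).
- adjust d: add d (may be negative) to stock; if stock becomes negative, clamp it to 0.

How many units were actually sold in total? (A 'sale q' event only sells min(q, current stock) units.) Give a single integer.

Processing events:
Start: stock = 35
  Event 1 (sale 12): sell min(12,35)=12. stock: 35 - 12 = 23. total_sold = 12
  Event 2 (restock 6): 23 + 6 = 29
  Event 3 (return 1): 29 + 1 = 30
  Event 4 (restock 33): 30 + 33 = 63
  Event 5 (adjust +10): 63 + 10 = 73
  Event 6 (restock 5): 73 + 5 = 78
  Event 7 (sale 15): sell min(15,78)=15. stock: 78 - 15 = 63. total_sold = 27
  Event 8 (return 8): 63 + 8 = 71
  Event 9 (sale 4): sell min(4,71)=4. stock: 71 - 4 = 67. total_sold = 31
  Event 10 (restock 39): 67 + 39 = 106
  Event 11 (restock 39): 106 + 39 = 145
  Event 12 (return 8): 145 + 8 = 153
Final: stock = 153, total_sold = 31

Answer: 31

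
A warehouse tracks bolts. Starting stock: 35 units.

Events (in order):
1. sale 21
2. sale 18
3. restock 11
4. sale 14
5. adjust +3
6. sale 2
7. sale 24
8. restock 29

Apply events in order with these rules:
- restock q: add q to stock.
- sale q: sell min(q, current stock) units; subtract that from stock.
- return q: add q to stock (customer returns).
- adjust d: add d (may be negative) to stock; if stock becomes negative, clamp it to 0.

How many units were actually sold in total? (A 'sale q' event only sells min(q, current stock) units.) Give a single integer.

Answer: 49

Derivation:
Processing events:
Start: stock = 35
  Event 1 (sale 21): sell min(21,35)=21. stock: 35 - 21 = 14. total_sold = 21
  Event 2 (sale 18): sell min(18,14)=14. stock: 14 - 14 = 0. total_sold = 35
  Event 3 (restock 11): 0 + 11 = 11
  Event 4 (sale 14): sell min(14,11)=11. stock: 11 - 11 = 0. total_sold = 46
  Event 5 (adjust +3): 0 + 3 = 3
  Event 6 (sale 2): sell min(2,3)=2. stock: 3 - 2 = 1. total_sold = 48
  Event 7 (sale 24): sell min(24,1)=1. stock: 1 - 1 = 0. total_sold = 49
  Event 8 (restock 29): 0 + 29 = 29
Final: stock = 29, total_sold = 49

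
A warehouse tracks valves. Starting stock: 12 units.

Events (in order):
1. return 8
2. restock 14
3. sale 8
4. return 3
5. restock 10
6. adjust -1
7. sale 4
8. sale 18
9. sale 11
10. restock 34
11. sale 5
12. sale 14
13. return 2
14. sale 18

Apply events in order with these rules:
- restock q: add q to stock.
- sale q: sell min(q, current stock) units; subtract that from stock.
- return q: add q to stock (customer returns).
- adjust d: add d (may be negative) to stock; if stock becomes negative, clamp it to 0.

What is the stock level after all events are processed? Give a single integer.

Answer: 4

Derivation:
Processing events:
Start: stock = 12
  Event 1 (return 8): 12 + 8 = 20
  Event 2 (restock 14): 20 + 14 = 34
  Event 3 (sale 8): sell min(8,34)=8. stock: 34 - 8 = 26. total_sold = 8
  Event 4 (return 3): 26 + 3 = 29
  Event 5 (restock 10): 29 + 10 = 39
  Event 6 (adjust -1): 39 + -1 = 38
  Event 7 (sale 4): sell min(4,38)=4. stock: 38 - 4 = 34. total_sold = 12
  Event 8 (sale 18): sell min(18,34)=18. stock: 34 - 18 = 16. total_sold = 30
  Event 9 (sale 11): sell min(11,16)=11. stock: 16 - 11 = 5. total_sold = 41
  Event 10 (restock 34): 5 + 34 = 39
  Event 11 (sale 5): sell min(5,39)=5. stock: 39 - 5 = 34. total_sold = 46
  Event 12 (sale 14): sell min(14,34)=14. stock: 34 - 14 = 20. total_sold = 60
  Event 13 (return 2): 20 + 2 = 22
  Event 14 (sale 18): sell min(18,22)=18. stock: 22 - 18 = 4. total_sold = 78
Final: stock = 4, total_sold = 78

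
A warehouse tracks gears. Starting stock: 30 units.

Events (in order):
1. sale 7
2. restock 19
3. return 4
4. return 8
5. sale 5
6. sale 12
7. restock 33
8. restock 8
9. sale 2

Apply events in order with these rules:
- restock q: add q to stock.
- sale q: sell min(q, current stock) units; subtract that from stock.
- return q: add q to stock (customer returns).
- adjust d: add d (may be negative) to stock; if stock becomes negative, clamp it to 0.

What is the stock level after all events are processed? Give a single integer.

Answer: 76

Derivation:
Processing events:
Start: stock = 30
  Event 1 (sale 7): sell min(7,30)=7. stock: 30 - 7 = 23. total_sold = 7
  Event 2 (restock 19): 23 + 19 = 42
  Event 3 (return 4): 42 + 4 = 46
  Event 4 (return 8): 46 + 8 = 54
  Event 5 (sale 5): sell min(5,54)=5. stock: 54 - 5 = 49. total_sold = 12
  Event 6 (sale 12): sell min(12,49)=12. stock: 49 - 12 = 37. total_sold = 24
  Event 7 (restock 33): 37 + 33 = 70
  Event 8 (restock 8): 70 + 8 = 78
  Event 9 (sale 2): sell min(2,78)=2. stock: 78 - 2 = 76. total_sold = 26
Final: stock = 76, total_sold = 26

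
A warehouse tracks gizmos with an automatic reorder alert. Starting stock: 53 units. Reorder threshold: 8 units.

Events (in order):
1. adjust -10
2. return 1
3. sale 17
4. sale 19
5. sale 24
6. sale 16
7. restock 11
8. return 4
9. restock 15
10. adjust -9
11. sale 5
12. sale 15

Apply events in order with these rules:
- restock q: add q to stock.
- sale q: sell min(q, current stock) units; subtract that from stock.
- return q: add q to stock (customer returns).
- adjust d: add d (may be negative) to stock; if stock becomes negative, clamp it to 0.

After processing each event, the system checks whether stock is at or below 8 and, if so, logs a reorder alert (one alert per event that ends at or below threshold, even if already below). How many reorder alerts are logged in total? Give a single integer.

Processing events:
Start: stock = 53
  Event 1 (adjust -10): 53 + -10 = 43
  Event 2 (return 1): 43 + 1 = 44
  Event 3 (sale 17): sell min(17,44)=17. stock: 44 - 17 = 27. total_sold = 17
  Event 4 (sale 19): sell min(19,27)=19. stock: 27 - 19 = 8. total_sold = 36
  Event 5 (sale 24): sell min(24,8)=8. stock: 8 - 8 = 0. total_sold = 44
  Event 6 (sale 16): sell min(16,0)=0. stock: 0 - 0 = 0. total_sold = 44
  Event 7 (restock 11): 0 + 11 = 11
  Event 8 (return 4): 11 + 4 = 15
  Event 9 (restock 15): 15 + 15 = 30
  Event 10 (adjust -9): 30 + -9 = 21
  Event 11 (sale 5): sell min(5,21)=5. stock: 21 - 5 = 16. total_sold = 49
  Event 12 (sale 15): sell min(15,16)=15. stock: 16 - 15 = 1. total_sold = 64
Final: stock = 1, total_sold = 64

Checking against threshold 8:
  After event 1: stock=43 > 8
  After event 2: stock=44 > 8
  After event 3: stock=27 > 8
  After event 4: stock=8 <= 8 -> ALERT
  After event 5: stock=0 <= 8 -> ALERT
  After event 6: stock=0 <= 8 -> ALERT
  After event 7: stock=11 > 8
  After event 8: stock=15 > 8
  After event 9: stock=30 > 8
  After event 10: stock=21 > 8
  After event 11: stock=16 > 8
  After event 12: stock=1 <= 8 -> ALERT
Alert events: [4, 5, 6, 12]. Count = 4

Answer: 4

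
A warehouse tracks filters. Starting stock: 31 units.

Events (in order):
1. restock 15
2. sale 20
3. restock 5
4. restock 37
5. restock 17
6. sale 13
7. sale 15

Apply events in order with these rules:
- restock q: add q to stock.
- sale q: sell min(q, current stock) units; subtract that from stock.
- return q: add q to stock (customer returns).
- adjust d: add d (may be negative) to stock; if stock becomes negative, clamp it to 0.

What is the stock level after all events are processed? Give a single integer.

Answer: 57

Derivation:
Processing events:
Start: stock = 31
  Event 1 (restock 15): 31 + 15 = 46
  Event 2 (sale 20): sell min(20,46)=20. stock: 46 - 20 = 26. total_sold = 20
  Event 3 (restock 5): 26 + 5 = 31
  Event 4 (restock 37): 31 + 37 = 68
  Event 5 (restock 17): 68 + 17 = 85
  Event 6 (sale 13): sell min(13,85)=13. stock: 85 - 13 = 72. total_sold = 33
  Event 7 (sale 15): sell min(15,72)=15. stock: 72 - 15 = 57. total_sold = 48
Final: stock = 57, total_sold = 48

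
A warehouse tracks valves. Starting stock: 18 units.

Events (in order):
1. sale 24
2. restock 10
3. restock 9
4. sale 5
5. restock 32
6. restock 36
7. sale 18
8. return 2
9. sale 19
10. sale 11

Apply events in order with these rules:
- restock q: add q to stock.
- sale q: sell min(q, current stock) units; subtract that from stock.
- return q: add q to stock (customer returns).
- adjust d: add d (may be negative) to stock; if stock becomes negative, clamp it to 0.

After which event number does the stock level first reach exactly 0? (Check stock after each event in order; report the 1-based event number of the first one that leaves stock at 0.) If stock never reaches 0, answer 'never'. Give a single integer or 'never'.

Processing events:
Start: stock = 18
  Event 1 (sale 24): sell min(24,18)=18. stock: 18 - 18 = 0. total_sold = 18
  Event 2 (restock 10): 0 + 10 = 10
  Event 3 (restock 9): 10 + 9 = 19
  Event 4 (sale 5): sell min(5,19)=5. stock: 19 - 5 = 14. total_sold = 23
  Event 5 (restock 32): 14 + 32 = 46
  Event 6 (restock 36): 46 + 36 = 82
  Event 7 (sale 18): sell min(18,82)=18. stock: 82 - 18 = 64. total_sold = 41
  Event 8 (return 2): 64 + 2 = 66
  Event 9 (sale 19): sell min(19,66)=19. stock: 66 - 19 = 47. total_sold = 60
  Event 10 (sale 11): sell min(11,47)=11. stock: 47 - 11 = 36. total_sold = 71
Final: stock = 36, total_sold = 71

First zero at event 1.

Answer: 1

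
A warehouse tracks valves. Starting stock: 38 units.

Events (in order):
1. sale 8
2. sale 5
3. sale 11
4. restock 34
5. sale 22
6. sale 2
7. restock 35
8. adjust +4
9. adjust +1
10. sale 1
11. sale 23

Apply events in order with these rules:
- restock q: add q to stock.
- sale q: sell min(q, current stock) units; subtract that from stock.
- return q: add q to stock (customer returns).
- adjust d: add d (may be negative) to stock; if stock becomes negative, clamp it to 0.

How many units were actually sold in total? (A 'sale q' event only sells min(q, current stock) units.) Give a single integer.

Processing events:
Start: stock = 38
  Event 1 (sale 8): sell min(8,38)=8. stock: 38 - 8 = 30. total_sold = 8
  Event 2 (sale 5): sell min(5,30)=5. stock: 30 - 5 = 25. total_sold = 13
  Event 3 (sale 11): sell min(11,25)=11. stock: 25 - 11 = 14. total_sold = 24
  Event 4 (restock 34): 14 + 34 = 48
  Event 5 (sale 22): sell min(22,48)=22. stock: 48 - 22 = 26. total_sold = 46
  Event 6 (sale 2): sell min(2,26)=2. stock: 26 - 2 = 24. total_sold = 48
  Event 7 (restock 35): 24 + 35 = 59
  Event 8 (adjust +4): 59 + 4 = 63
  Event 9 (adjust +1): 63 + 1 = 64
  Event 10 (sale 1): sell min(1,64)=1. stock: 64 - 1 = 63. total_sold = 49
  Event 11 (sale 23): sell min(23,63)=23. stock: 63 - 23 = 40. total_sold = 72
Final: stock = 40, total_sold = 72

Answer: 72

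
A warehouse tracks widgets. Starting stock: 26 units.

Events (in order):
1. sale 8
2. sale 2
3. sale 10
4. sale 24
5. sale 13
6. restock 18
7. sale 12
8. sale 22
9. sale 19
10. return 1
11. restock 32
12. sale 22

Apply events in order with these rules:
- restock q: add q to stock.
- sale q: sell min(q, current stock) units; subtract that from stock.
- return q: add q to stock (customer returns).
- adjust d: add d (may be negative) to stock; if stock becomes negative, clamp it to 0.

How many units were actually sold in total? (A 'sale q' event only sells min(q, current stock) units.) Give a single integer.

Processing events:
Start: stock = 26
  Event 1 (sale 8): sell min(8,26)=8. stock: 26 - 8 = 18. total_sold = 8
  Event 2 (sale 2): sell min(2,18)=2. stock: 18 - 2 = 16. total_sold = 10
  Event 3 (sale 10): sell min(10,16)=10. stock: 16 - 10 = 6. total_sold = 20
  Event 4 (sale 24): sell min(24,6)=6. stock: 6 - 6 = 0. total_sold = 26
  Event 5 (sale 13): sell min(13,0)=0. stock: 0 - 0 = 0. total_sold = 26
  Event 6 (restock 18): 0 + 18 = 18
  Event 7 (sale 12): sell min(12,18)=12. stock: 18 - 12 = 6. total_sold = 38
  Event 8 (sale 22): sell min(22,6)=6. stock: 6 - 6 = 0. total_sold = 44
  Event 9 (sale 19): sell min(19,0)=0. stock: 0 - 0 = 0. total_sold = 44
  Event 10 (return 1): 0 + 1 = 1
  Event 11 (restock 32): 1 + 32 = 33
  Event 12 (sale 22): sell min(22,33)=22. stock: 33 - 22 = 11. total_sold = 66
Final: stock = 11, total_sold = 66

Answer: 66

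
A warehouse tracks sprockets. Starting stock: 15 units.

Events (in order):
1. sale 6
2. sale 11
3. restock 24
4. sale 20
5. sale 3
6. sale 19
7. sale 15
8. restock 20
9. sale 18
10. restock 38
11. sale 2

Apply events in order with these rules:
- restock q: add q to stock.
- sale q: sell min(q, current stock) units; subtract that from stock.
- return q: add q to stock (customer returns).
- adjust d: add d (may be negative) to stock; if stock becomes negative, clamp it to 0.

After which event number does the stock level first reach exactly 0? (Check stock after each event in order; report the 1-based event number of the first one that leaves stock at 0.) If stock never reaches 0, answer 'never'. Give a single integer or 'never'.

Answer: 2

Derivation:
Processing events:
Start: stock = 15
  Event 1 (sale 6): sell min(6,15)=6. stock: 15 - 6 = 9. total_sold = 6
  Event 2 (sale 11): sell min(11,9)=9. stock: 9 - 9 = 0. total_sold = 15
  Event 3 (restock 24): 0 + 24 = 24
  Event 4 (sale 20): sell min(20,24)=20. stock: 24 - 20 = 4. total_sold = 35
  Event 5 (sale 3): sell min(3,4)=3. stock: 4 - 3 = 1. total_sold = 38
  Event 6 (sale 19): sell min(19,1)=1. stock: 1 - 1 = 0. total_sold = 39
  Event 7 (sale 15): sell min(15,0)=0. stock: 0 - 0 = 0. total_sold = 39
  Event 8 (restock 20): 0 + 20 = 20
  Event 9 (sale 18): sell min(18,20)=18. stock: 20 - 18 = 2. total_sold = 57
  Event 10 (restock 38): 2 + 38 = 40
  Event 11 (sale 2): sell min(2,40)=2. stock: 40 - 2 = 38. total_sold = 59
Final: stock = 38, total_sold = 59

First zero at event 2.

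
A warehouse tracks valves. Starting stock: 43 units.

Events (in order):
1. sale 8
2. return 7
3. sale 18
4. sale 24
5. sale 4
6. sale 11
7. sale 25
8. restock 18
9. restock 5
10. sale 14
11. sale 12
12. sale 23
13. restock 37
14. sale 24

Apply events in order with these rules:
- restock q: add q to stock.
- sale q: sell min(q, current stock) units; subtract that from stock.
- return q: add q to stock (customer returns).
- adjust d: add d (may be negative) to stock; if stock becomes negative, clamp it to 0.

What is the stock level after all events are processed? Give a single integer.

Processing events:
Start: stock = 43
  Event 1 (sale 8): sell min(8,43)=8. stock: 43 - 8 = 35. total_sold = 8
  Event 2 (return 7): 35 + 7 = 42
  Event 3 (sale 18): sell min(18,42)=18. stock: 42 - 18 = 24. total_sold = 26
  Event 4 (sale 24): sell min(24,24)=24. stock: 24 - 24 = 0. total_sold = 50
  Event 5 (sale 4): sell min(4,0)=0. stock: 0 - 0 = 0. total_sold = 50
  Event 6 (sale 11): sell min(11,0)=0. stock: 0 - 0 = 0. total_sold = 50
  Event 7 (sale 25): sell min(25,0)=0. stock: 0 - 0 = 0. total_sold = 50
  Event 8 (restock 18): 0 + 18 = 18
  Event 9 (restock 5): 18 + 5 = 23
  Event 10 (sale 14): sell min(14,23)=14. stock: 23 - 14 = 9. total_sold = 64
  Event 11 (sale 12): sell min(12,9)=9. stock: 9 - 9 = 0. total_sold = 73
  Event 12 (sale 23): sell min(23,0)=0. stock: 0 - 0 = 0. total_sold = 73
  Event 13 (restock 37): 0 + 37 = 37
  Event 14 (sale 24): sell min(24,37)=24. stock: 37 - 24 = 13. total_sold = 97
Final: stock = 13, total_sold = 97

Answer: 13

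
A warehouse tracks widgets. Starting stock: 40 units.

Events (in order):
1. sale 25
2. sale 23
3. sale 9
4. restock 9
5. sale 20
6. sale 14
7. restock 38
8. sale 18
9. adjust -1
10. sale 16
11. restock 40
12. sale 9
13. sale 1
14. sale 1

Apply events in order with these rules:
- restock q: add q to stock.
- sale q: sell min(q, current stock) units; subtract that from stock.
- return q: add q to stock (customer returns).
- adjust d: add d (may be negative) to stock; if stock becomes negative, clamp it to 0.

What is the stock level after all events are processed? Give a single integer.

Answer: 32

Derivation:
Processing events:
Start: stock = 40
  Event 1 (sale 25): sell min(25,40)=25. stock: 40 - 25 = 15. total_sold = 25
  Event 2 (sale 23): sell min(23,15)=15. stock: 15 - 15 = 0. total_sold = 40
  Event 3 (sale 9): sell min(9,0)=0. stock: 0 - 0 = 0. total_sold = 40
  Event 4 (restock 9): 0 + 9 = 9
  Event 5 (sale 20): sell min(20,9)=9. stock: 9 - 9 = 0. total_sold = 49
  Event 6 (sale 14): sell min(14,0)=0. stock: 0 - 0 = 0. total_sold = 49
  Event 7 (restock 38): 0 + 38 = 38
  Event 8 (sale 18): sell min(18,38)=18. stock: 38 - 18 = 20. total_sold = 67
  Event 9 (adjust -1): 20 + -1 = 19
  Event 10 (sale 16): sell min(16,19)=16. stock: 19 - 16 = 3. total_sold = 83
  Event 11 (restock 40): 3 + 40 = 43
  Event 12 (sale 9): sell min(9,43)=9. stock: 43 - 9 = 34. total_sold = 92
  Event 13 (sale 1): sell min(1,34)=1. stock: 34 - 1 = 33. total_sold = 93
  Event 14 (sale 1): sell min(1,33)=1. stock: 33 - 1 = 32. total_sold = 94
Final: stock = 32, total_sold = 94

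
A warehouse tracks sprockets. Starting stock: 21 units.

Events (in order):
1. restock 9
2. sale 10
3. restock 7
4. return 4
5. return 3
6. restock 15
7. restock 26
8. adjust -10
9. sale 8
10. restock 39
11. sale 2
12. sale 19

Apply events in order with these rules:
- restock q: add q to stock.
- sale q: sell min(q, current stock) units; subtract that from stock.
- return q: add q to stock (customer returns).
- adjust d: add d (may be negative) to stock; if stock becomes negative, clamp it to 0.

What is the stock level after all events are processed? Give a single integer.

Processing events:
Start: stock = 21
  Event 1 (restock 9): 21 + 9 = 30
  Event 2 (sale 10): sell min(10,30)=10. stock: 30 - 10 = 20. total_sold = 10
  Event 3 (restock 7): 20 + 7 = 27
  Event 4 (return 4): 27 + 4 = 31
  Event 5 (return 3): 31 + 3 = 34
  Event 6 (restock 15): 34 + 15 = 49
  Event 7 (restock 26): 49 + 26 = 75
  Event 8 (adjust -10): 75 + -10 = 65
  Event 9 (sale 8): sell min(8,65)=8. stock: 65 - 8 = 57. total_sold = 18
  Event 10 (restock 39): 57 + 39 = 96
  Event 11 (sale 2): sell min(2,96)=2. stock: 96 - 2 = 94. total_sold = 20
  Event 12 (sale 19): sell min(19,94)=19. stock: 94 - 19 = 75. total_sold = 39
Final: stock = 75, total_sold = 39

Answer: 75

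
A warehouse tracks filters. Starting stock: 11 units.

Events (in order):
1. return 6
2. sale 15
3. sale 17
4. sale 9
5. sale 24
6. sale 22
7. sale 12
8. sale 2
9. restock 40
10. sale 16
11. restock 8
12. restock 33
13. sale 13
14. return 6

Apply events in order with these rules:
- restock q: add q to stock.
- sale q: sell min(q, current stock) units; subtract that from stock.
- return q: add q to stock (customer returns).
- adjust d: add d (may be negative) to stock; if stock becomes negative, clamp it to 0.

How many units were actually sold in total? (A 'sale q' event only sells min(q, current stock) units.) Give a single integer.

Answer: 46

Derivation:
Processing events:
Start: stock = 11
  Event 1 (return 6): 11 + 6 = 17
  Event 2 (sale 15): sell min(15,17)=15. stock: 17 - 15 = 2. total_sold = 15
  Event 3 (sale 17): sell min(17,2)=2. stock: 2 - 2 = 0. total_sold = 17
  Event 4 (sale 9): sell min(9,0)=0. stock: 0 - 0 = 0. total_sold = 17
  Event 5 (sale 24): sell min(24,0)=0. stock: 0 - 0 = 0. total_sold = 17
  Event 6 (sale 22): sell min(22,0)=0. stock: 0 - 0 = 0. total_sold = 17
  Event 7 (sale 12): sell min(12,0)=0. stock: 0 - 0 = 0. total_sold = 17
  Event 8 (sale 2): sell min(2,0)=0. stock: 0 - 0 = 0. total_sold = 17
  Event 9 (restock 40): 0 + 40 = 40
  Event 10 (sale 16): sell min(16,40)=16. stock: 40 - 16 = 24. total_sold = 33
  Event 11 (restock 8): 24 + 8 = 32
  Event 12 (restock 33): 32 + 33 = 65
  Event 13 (sale 13): sell min(13,65)=13. stock: 65 - 13 = 52. total_sold = 46
  Event 14 (return 6): 52 + 6 = 58
Final: stock = 58, total_sold = 46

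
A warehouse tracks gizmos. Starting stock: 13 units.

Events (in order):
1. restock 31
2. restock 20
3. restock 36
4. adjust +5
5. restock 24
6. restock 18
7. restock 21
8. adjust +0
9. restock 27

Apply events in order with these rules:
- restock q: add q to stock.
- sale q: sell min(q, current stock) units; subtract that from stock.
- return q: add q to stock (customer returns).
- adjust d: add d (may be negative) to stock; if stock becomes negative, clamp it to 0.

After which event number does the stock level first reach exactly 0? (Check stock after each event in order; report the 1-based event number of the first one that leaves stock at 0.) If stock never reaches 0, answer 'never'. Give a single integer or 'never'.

Processing events:
Start: stock = 13
  Event 1 (restock 31): 13 + 31 = 44
  Event 2 (restock 20): 44 + 20 = 64
  Event 3 (restock 36): 64 + 36 = 100
  Event 4 (adjust +5): 100 + 5 = 105
  Event 5 (restock 24): 105 + 24 = 129
  Event 6 (restock 18): 129 + 18 = 147
  Event 7 (restock 21): 147 + 21 = 168
  Event 8 (adjust +0): 168 + 0 = 168
  Event 9 (restock 27): 168 + 27 = 195
Final: stock = 195, total_sold = 0

Stock never reaches 0.

Answer: never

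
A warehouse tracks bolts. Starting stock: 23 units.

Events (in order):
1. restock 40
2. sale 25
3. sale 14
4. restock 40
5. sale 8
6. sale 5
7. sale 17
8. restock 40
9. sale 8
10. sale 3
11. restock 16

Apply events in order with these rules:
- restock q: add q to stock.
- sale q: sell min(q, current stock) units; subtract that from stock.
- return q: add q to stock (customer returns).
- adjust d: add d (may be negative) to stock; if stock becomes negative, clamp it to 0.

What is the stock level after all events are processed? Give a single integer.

Answer: 79

Derivation:
Processing events:
Start: stock = 23
  Event 1 (restock 40): 23 + 40 = 63
  Event 2 (sale 25): sell min(25,63)=25. stock: 63 - 25 = 38. total_sold = 25
  Event 3 (sale 14): sell min(14,38)=14. stock: 38 - 14 = 24. total_sold = 39
  Event 4 (restock 40): 24 + 40 = 64
  Event 5 (sale 8): sell min(8,64)=8. stock: 64 - 8 = 56. total_sold = 47
  Event 6 (sale 5): sell min(5,56)=5. stock: 56 - 5 = 51. total_sold = 52
  Event 7 (sale 17): sell min(17,51)=17. stock: 51 - 17 = 34. total_sold = 69
  Event 8 (restock 40): 34 + 40 = 74
  Event 9 (sale 8): sell min(8,74)=8. stock: 74 - 8 = 66. total_sold = 77
  Event 10 (sale 3): sell min(3,66)=3. stock: 66 - 3 = 63. total_sold = 80
  Event 11 (restock 16): 63 + 16 = 79
Final: stock = 79, total_sold = 80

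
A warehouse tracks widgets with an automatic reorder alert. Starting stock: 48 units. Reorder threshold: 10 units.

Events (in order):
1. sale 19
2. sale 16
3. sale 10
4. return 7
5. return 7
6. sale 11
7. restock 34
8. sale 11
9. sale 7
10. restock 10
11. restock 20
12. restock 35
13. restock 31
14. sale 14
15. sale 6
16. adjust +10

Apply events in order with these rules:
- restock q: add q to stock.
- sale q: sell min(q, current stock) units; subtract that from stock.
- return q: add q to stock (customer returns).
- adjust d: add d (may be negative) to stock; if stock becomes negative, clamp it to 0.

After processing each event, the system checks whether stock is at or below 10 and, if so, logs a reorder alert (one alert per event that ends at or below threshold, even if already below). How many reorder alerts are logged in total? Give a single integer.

Answer: 3

Derivation:
Processing events:
Start: stock = 48
  Event 1 (sale 19): sell min(19,48)=19. stock: 48 - 19 = 29. total_sold = 19
  Event 2 (sale 16): sell min(16,29)=16. stock: 29 - 16 = 13. total_sold = 35
  Event 3 (sale 10): sell min(10,13)=10. stock: 13 - 10 = 3. total_sold = 45
  Event 4 (return 7): 3 + 7 = 10
  Event 5 (return 7): 10 + 7 = 17
  Event 6 (sale 11): sell min(11,17)=11. stock: 17 - 11 = 6. total_sold = 56
  Event 7 (restock 34): 6 + 34 = 40
  Event 8 (sale 11): sell min(11,40)=11. stock: 40 - 11 = 29. total_sold = 67
  Event 9 (sale 7): sell min(7,29)=7. stock: 29 - 7 = 22. total_sold = 74
  Event 10 (restock 10): 22 + 10 = 32
  Event 11 (restock 20): 32 + 20 = 52
  Event 12 (restock 35): 52 + 35 = 87
  Event 13 (restock 31): 87 + 31 = 118
  Event 14 (sale 14): sell min(14,118)=14. stock: 118 - 14 = 104. total_sold = 88
  Event 15 (sale 6): sell min(6,104)=6. stock: 104 - 6 = 98. total_sold = 94
  Event 16 (adjust +10): 98 + 10 = 108
Final: stock = 108, total_sold = 94

Checking against threshold 10:
  After event 1: stock=29 > 10
  After event 2: stock=13 > 10
  After event 3: stock=3 <= 10 -> ALERT
  After event 4: stock=10 <= 10 -> ALERT
  After event 5: stock=17 > 10
  After event 6: stock=6 <= 10 -> ALERT
  After event 7: stock=40 > 10
  After event 8: stock=29 > 10
  After event 9: stock=22 > 10
  After event 10: stock=32 > 10
  After event 11: stock=52 > 10
  After event 12: stock=87 > 10
  After event 13: stock=118 > 10
  After event 14: stock=104 > 10
  After event 15: stock=98 > 10
  After event 16: stock=108 > 10
Alert events: [3, 4, 6]. Count = 3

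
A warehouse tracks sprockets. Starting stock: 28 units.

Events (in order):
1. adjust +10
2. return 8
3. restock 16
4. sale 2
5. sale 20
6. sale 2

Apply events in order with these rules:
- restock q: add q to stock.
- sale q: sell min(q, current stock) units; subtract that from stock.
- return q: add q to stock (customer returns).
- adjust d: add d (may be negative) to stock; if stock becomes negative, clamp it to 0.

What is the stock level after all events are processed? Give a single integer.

Processing events:
Start: stock = 28
  Event 1 (adjust +10): 28 + 10 = 38
  Event 2 (return 8): 38 + 8 = 46
  Event 3 (restock 16): 46 + 16 = 62
  Event 4 (sale 2): sell min(2,62)=2. stock: 62 - 2 = 60. total_sold = 2
  Event 5 (sale 20): sell min(20,60)=20. stock: 60 - 20 = 40. total_sold = 22
  Event 6 (sale 2): sell min(2,40)=2. stock: 40 - 2 = 38. total_sold = 24
Final: stock = 38, total_sold = 24

Answer: 38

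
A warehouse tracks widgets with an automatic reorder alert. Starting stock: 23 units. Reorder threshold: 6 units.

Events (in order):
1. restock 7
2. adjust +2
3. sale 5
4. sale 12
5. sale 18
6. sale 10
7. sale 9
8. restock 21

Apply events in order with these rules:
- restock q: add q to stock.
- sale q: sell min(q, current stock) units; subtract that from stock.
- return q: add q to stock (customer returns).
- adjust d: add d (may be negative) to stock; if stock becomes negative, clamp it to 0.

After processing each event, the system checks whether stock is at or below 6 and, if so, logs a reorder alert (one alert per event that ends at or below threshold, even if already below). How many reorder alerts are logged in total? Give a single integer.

Answer: 3

Derivation:
Processing events:
Start: stock = 23
  Event 1 (restock 7): 23 + 7 = 30
  Event 2 (adjust +2): 30 + 2 = 32
  Event 3 (sale 5): sell min(5,32)=5. stock: 32 - 5 = 27. total_sold = 5
  Event 4 (sale 12): sell min(12,27)=12. stock: 27 - 12 = 15. total_sold = 17
  Event 5 (sale 18): sell min(18,15)=15. stock: 15 - 15 = 0. total_sold = 32
  Event 6 (sale 10): sell min(10,0)=0. stock: 0 - 0 = 0. total_sold = 32
  Event 7 (sale 9): sell min(9,0)=0. stock: 0 - 0 = 0. total_sold = 32
  Event 8 (restock 21): 0 + 21 = 21
Final: stock = 21, total_sold = 32

Checking against threshold 6:
  After event 1: stock=30 > 6
  After event 2: stock=32 > 6
  After event 3: stock=27 > 6
  After event 4: stock=15 > 6
  After event 5: stock=0 <= 6 -> ALERT
  After event 6: stock=0 <= 6 -> ALERT
  After event 7: stock=0 <= 6 -> ALERT
  After event 8: stock=21 > 6
Alert events: [5, 6, 7]. Count = 3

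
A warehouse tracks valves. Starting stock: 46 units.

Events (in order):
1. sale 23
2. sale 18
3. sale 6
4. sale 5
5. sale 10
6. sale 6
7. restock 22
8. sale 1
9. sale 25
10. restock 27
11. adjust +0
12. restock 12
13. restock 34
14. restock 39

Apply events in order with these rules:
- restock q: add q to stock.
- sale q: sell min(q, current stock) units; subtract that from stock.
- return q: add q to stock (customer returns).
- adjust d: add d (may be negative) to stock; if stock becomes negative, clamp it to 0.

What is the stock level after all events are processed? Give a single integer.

Answer: 112

Derivation:
Processing events:
Start: stock = 46
  Event 1 (sale 23): sell min(23,46)=23. stock: 46 - 23 = 23. total_sold = 23
  Event 2 (sale 18): sell min(18,23)=18. stock: 23 - 18 = 5. total_sold = 41
  Event 3 (sale 6): sell min(6,5)=5. stock: 5 - 5 = 0. total_sold = 46
  Event 4 (sale 5): sell min(5,0)=0. stock: 0 - 0 = 0. total_sold = 46
  Event 5 (sale 10): sell min(10,0)=0. stock: 0 - 0 = 0. total_sold = 46
  Event 6 (sale 6): sell min(6,0)=0. stock: 0 - 0 = 0. total_sold = 46
  Event 7 (restock 22): 0 + 22 = 22
  Event 8 (sale 1): sell min(1,22)=1. stock: 22 - 1 = 21. total_sold = 47
  Event 9 (sale 25): sell min(25,21)=21. stock: 21 - 21 = 0. total_sold = 68
  Event 10 (restock 27): 0 + 27 = 27
  Event 11 (adjust +0): 27 + 0 = 27
  Event 12 (restock 12): 27 + 12 = 39
  Event 13 (restock 34): 39 + 34 = 73
  Event 14 (restock 39): 73 + 39 = 112
Final: stock = 112, total_sold = 68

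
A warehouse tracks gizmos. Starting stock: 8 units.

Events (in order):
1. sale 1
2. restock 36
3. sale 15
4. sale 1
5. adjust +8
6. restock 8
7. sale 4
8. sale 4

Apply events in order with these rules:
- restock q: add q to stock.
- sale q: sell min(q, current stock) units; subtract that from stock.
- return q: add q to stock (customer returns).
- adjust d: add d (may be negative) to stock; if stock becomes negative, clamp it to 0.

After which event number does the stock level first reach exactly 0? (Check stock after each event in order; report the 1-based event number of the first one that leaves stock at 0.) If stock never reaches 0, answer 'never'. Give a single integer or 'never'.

Answer: never

Derivation:
Processing events:
Start: stock = 8
  Event 1 (sale 1): sell min(1,8)=1. stock: 8 - 1 = 7. total_sold = 1
  Event 2 (restock 36): 7 + 36 = 43
  Event 3 (sale 15): sell min(15,43)=15. stock: 43 - 15 = 28. total_sold = 16
  Event 4 (sale 1): sell min(1,28)=1. stock: 28 - 1 = 27. total_sold = 17
  Event 5 (adjust +8): 27 + 8 = 35
  Event 6 (restock 8): 35 + 8 = 43
  Event 7 (sale 4): sell min(4,43)=4. stock: 43 - 4 = 39. total_sold = 21
  Event 8 (sale 4): sell min(4,39)=4. stock: 39 - 4 = 35. total_sold = 25
Final: stock = 35, total_sold = 25

Stock never reaches 0.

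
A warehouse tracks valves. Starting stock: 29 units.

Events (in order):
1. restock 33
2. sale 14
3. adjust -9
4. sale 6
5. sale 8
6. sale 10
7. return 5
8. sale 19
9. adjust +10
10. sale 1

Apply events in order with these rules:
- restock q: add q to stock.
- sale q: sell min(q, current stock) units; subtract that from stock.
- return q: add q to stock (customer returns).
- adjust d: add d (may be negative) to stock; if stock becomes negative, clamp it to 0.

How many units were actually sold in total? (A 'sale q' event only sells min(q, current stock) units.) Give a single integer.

Answer: 58

Derivation:
Processing events:
Start: stock = 29
  Event 1 (restock 33): 29 + 33 = 62
  Event 2 (sale 14): sell min(14,62)=14. stock: 62 - 14 = 48. total_sold = 14
  Event 3 (adjust -9): 48 + -9 = 39
  Event 4 (sale 6): sell min(6,39)=6. stock: 39 - 6 = 33. total_sold = 20
  Event 5 (sale 8): sell min(8,33)=8. stock: 33 - 8 = 25. total_sold = 28
  Event 6 (sale 10): sell min(10,25)=10. stock: 25 - 10 = 15. total_sold = 38
  Event 7 (return 5): 15 + 5 = 20
  Event 8 (sale 19): sell min(19,20)=19. stock: 20 - 19 = 1. total_sold = 57
  Event 9 (adjust +10): 1 + 10 = 11
  Event 10 (sale 1): sell min(1,11)=1. stock: 11 - 1 = 10. total_sold = 58
Final: stock = 10, total_sold = 58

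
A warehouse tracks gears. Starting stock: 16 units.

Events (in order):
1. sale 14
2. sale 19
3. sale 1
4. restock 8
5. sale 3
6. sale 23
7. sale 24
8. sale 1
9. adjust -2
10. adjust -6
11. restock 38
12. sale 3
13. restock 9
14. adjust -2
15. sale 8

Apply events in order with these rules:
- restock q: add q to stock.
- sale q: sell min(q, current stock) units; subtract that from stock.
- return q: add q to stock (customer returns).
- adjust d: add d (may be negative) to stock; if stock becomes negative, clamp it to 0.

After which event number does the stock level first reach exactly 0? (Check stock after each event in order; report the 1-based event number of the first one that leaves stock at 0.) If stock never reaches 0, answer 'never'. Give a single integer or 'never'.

Processing events:
Start: stock = 16
  Event 1 (sale 14): sell min(14,16)=14. stock: 16 - 14 = 2. total_sold = 14
  Event 2 (sale 19): sell min(19,2)=2. stock: 2 - 2 = 0. total_sold = 16
  Event 3 (sale 1): sell min(1,0)=0. stock: 0 - 0 = 0. total_sold = 16
  Event 4 (restock 8): 0 + 8 = 8
  Event 5 (sale 3): sell min(3,8)=3. stock: 8 - 3 = 5. total_sold = 19
  Event 6 (sale 23): sell min(23,5)=5. stock: 5 - 5 = 0. total_sold = 24
  Event 7 (sale 24): sell min(24,0)=0. stock: 0 - 0 = 0. total_sold = 24
  Event 8 (sale 1): sell min(1,0)=0. stock: 0 - 0 = 0. total_sold = 24
  Event 9 (adjust -2): 0 + -2 = 0 (clamped to 0)
  Event 10 (adjust -6): 0 + -6 = 0 (clamped to 0)
  Event 11 (restock 38): 0 + 38 = 38
  Event 12 (sale 3): sell min(3,38)=3. stock: 38 - 3 = 35. total_sold = 27
  Event 13 (restock 9): 35 + 9 = 44
  Event 14 (adjust -2): 44 + -2 = 42
  Event 15 (sale 8): sell min(8,42)=8. stock: 42 - 8 = 34. total_sold = 35
Final: stock = 34, total_sold = 35

First zero at event 2.

Answer: 2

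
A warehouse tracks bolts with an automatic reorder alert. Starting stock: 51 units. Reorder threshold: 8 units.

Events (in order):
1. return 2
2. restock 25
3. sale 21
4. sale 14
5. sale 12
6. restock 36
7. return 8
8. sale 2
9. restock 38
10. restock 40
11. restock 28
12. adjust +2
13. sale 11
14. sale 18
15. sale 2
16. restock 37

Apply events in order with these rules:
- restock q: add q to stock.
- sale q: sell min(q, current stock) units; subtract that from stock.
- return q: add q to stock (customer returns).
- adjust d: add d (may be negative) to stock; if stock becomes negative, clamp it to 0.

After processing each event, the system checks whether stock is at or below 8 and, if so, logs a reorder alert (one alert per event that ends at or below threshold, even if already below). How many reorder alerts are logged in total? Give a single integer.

Answer: 0

Derivation:
Processing events:
Start: stock = 51
  Event 1 (return 2): 51 + 2 = 53
  Event 2 (restock 25): 53 + 25 = 78
  Event 3 (sale 21): sell min(21,78)=21. stock: 78 - 21 = 57. total_sold = 21
  Event 4 (sale 14): sell min(14,57)=14. stock: 57 - 14 = 43. total_sold = 35
  Event 5 (sale 12): sell min(12,43)=12. stock: 43 - 12 = 31. total_sold = 47
  Event 6 (restock 36): 31 + 36 = 67
  Event 7 (return 8): 67 + 8 = 75
  Event 8 (sale 2): sell min(2,75)=2. stock: 75 - 2 = 73. total_sold = 49
  Event 9 (restock 38): 73 + 38 = 111
  Event 10 (restock 40): 111 + 40 = 151
  Event 11 (restock 28): 151 + 28 = 179
  Event 12 (adjust +2): 179 + 2 = 181
  Event 13 (sale 11): sell min(11,181)=11. stock: 181 - 11 = 170. total_sold = 60
  Event 14 (sale 18): sell min(18,170)=18. stock: 170 - 18 = 152. total_sold = 78
  Event 15 (sale 2): sell min(2,152)=2. stock: 152 - 2 = 150. total_sold = 80
  Event 16 (restock 37): 150 + 37 = 187
Final: stock = 187, total_sold = 80

Checking against threshold 8:
  After event 1: stock=53 > 8
  After event 2: stock=78 > 8
  After event 3: stock=57 > 8
  After event 4: stock=43 > 8
  After event 5: stock=31 > 8
  After event 6: stock=67 > 8
  After event 7: stock=75 > 8
  After event 8: stock=73 > 8
  After event 9: stock=111 > 8
  After event 10: stock=151 > 8
  After event 11: stock=179 > 8
  After event 12: stock=181 > 8
  After event 13: stock=170 > 8
  After event 14: stock=152 > 8
  After event 15: stock=150 > 8
  After event 16: stock=187 > 8
Alert events: []. Count = 0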